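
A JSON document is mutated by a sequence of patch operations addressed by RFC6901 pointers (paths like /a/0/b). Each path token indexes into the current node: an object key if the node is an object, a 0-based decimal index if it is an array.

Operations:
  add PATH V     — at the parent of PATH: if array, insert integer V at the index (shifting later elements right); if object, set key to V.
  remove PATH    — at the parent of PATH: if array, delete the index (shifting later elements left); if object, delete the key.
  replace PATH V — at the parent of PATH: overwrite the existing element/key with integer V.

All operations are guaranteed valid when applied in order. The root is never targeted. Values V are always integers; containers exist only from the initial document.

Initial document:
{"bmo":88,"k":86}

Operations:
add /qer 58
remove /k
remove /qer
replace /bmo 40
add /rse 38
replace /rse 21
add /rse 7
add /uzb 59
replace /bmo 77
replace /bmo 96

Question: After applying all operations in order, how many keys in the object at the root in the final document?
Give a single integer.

Answer: 3

Derivation:
After op 1 (add /qer 58): {"bmo":88,"k":86,"qer":58}
After op 2 (remove /k): {"bmo":88,"qer":58}
After op 3 (remove /qer): {"bmo":88}
After op 4 (replace /bmo 40): {"bmo":40}
After op 5 (add /rse 38): {"bmo":40,"rse":38}
After op 6 (replace /rse 21): {"bmo":40,"rse":21}
After op 7 (add /rse 7): {"bmo":40,"rse":7}
After op 8 (add /uzb 59): {"bmo":40,"rse":7,"uzb":59}
After op 9 (replace /bmo 77): {"bmo":77,"rse":7,"uzb":59}
After op 10 (replace /bmo 96): {"bmo":96,"rse":7,"uzb":59}
Size at the root: 3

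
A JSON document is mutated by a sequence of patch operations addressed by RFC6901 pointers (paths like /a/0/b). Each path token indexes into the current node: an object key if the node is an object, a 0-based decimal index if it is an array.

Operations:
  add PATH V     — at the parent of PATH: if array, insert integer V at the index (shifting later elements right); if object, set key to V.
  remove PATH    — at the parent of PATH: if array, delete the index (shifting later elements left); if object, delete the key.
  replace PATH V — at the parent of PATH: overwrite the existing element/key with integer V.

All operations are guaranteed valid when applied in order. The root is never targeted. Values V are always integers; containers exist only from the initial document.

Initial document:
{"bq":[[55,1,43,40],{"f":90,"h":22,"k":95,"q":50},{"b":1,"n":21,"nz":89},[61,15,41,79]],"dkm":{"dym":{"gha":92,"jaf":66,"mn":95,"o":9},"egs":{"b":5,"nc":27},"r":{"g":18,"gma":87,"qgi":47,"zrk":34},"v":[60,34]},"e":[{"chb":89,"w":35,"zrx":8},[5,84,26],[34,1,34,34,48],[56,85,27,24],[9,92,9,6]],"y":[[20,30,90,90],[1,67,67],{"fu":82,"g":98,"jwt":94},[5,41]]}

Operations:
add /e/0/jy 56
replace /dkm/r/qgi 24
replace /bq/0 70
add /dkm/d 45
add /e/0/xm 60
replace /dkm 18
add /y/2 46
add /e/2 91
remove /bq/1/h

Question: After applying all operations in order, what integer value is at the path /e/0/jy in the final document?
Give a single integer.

Answer: 56

Derivation:
After op 1 (add /e/0/jy 56): {"bq":[[55,1,43,40],{"f":90,"h":22,"k":95,"q":50},{"b":1,"n":21,"nz":89},[61,15,41,79]],"dkm":{"dym":{"gha":92,"jaf":66,"mn":95,"o":9},"egs":{"b":5,"nc":27},"r":{"g":18,"gma":87,"qgi":47,"zrk":34},"v":[60,34]},"e":[{"chb":89,"jy":56,"w":35,"zrx":8},[5,84,26],[34,1,34,34,48],[56,85,27,24],[9,92,9,6]],"y":[[20,30,90,90],[1,67,67],{"fu":82,"g":98,"jwt":94},[5,41]]}
After op 2 (replace /dkm/r/qgi 24): {"bq":[[55,1,43,40],{"f":90,"h":22,"k":95,"q":50},{"b":1,"n":21,"nz":89},[61,15,41,79]],"dkm":{"dym":{"gha":92,"jaf":66,"mn":95,"o":9},"egs":{"b":5,"nc":27},"r":{"g":18,"gma":87,"qgi":24,"zrk":34},"v":[60,34]},"e":[{"chb":89,"jy":56,"w":35,"zrx":8},[5,84,26],[34,1,34,34,48],[56,85,27,24],[9,92,9,6]],"y":[[20,30,90,90],[1,67,67],{"fu":82,"g":98,"jwt":94},[5,41]]}
After op 3 (replace /bq/0 70): {"bq":[70,{"f":90,"h":22,"k":95,"q":50},{"b":1,"n":21,"nz":89},[61,15,41,79]],"dkm":{"dym":{"gha":92,"jaf":66,"mn":95,"o":9},"egs":{"b":5,"nc":27},"r":{"g":18,"gma":87,"qgi":24,"zrk":34},"v":[60,34]},"e":[{"chb":89,"jy":56,"w":35,"zrx":8},[5,84,26],[34,1,34,34,48],[56,85,27,24],[9,92,9,6]],"y":[[20,30,90,90],[1,67,67],{"fu":82,"g":98,"jwt":94},[5,41]]}
After op 4 (add /dkm/d 45): {"bq":[70,{"f":90,"h":22,"k":95,"q":50},{"b":1,"n":21,"nz":89},[61,15,41,79]],"dkm":{"d":45,"dym":{"gha":92,"jaf":66,"mn":95,"o":9},"egs":{"b":5,"nc":27},"r":{"g":18,"gma":87,"qgi":24,"zrk":34},"v":[60,34]},"e":[{"chb":89,"jy":56,"w":35,"zrx":8},[5,84,26],[34,1,34,34,48],[56,85,27,24],[9,92,9,6]],"y":[[20,30,90,90],[1,67,67],{"fu":82,"g":98,"jwt":94},[5,41]]}
After op 5 (add /e/0/xm 60): {"bq":[70,{"f":90,"h":22,"k":95,"q":50},{"b":1,"n":21,"nz":89},[61,15,41,79]],"dkm":{"d":45,"dym":{"gha":92,"jaf":66,"mn":95,"o":9},"egs":{"b":5,"nc":27},"r":{"g":18,"gma":87,"qgi":24,"zrk":34},"v":[60,34]},"e":[{"chb":89,"jy":56,"w":35,"xm":60,"zrx":8},[5,84,26],[34,1,34,34,48],[56,85,27,24],[9,92,9,6]],"y":[[20,30,90,90],[1,67,67],{"fu":82,"g":98,"jwt":94},[5,41]]}
After op 6 (replace /dkm 18): {"bq":[70,{"f":90,"h":22,"k":95,"q":50},{"b":1,"n":21,"nz":89},[61,15,41,79]],"dkm":18,"e":[{"chb":89,"jy":56,"w":35,"xm":60,"zrx":8},[5,84,26],[34,1,34,34,48],[56,85,27,24],[9,92,9,6]],"y":[[20,30,90,90],[1,67,67],{"fu":82,"g":98,"jwt":94},[5,41]]}
After op 7 (add /y/2 46): {"bq":[70,{"f":90,"h":22,"k":95,"q":50},{"b":1,"n":21,"nz":89},[61,15,41,79]],"dkm":18,"e":[{"chb":89,"jy":56,"w":35,"xm":60,"zrx":8},[5,84,26],[34,1,34,34,48],[56,85,27,24],[9,92,9,6]],"y":[[20,30,90,90],[1,67,67],46,{"fu":82,"g":98,"jwt":94},[5,41]]}
After op 8 (add /e/2 91): {"bq":[70,{"f":90,"h":22,"k":95,"q":50},{"b":1,"n":21,"nz":89},[61,15,41,79]],"dkm":18,"e":[{"chb":89,"jy":56,"w":35,"xm":60,"zrx":8},[5,84,26],91,[34,1,34,34,48],[56,85,27,24],[9,92,9,6]],"y":[[20,30,90,90],[1,67,67],46,{"fu":82,"g":98,"jwt":94},[5,41]]}
After op 9 (remove /bq/1/h): {"bq":[70,{"f":90,"k":95,"q":50},{"b":1,"n":21,"nz":89},[61,15,41,79]],"dkm":18,"e":[{"chb":89,"jy":56,"w":35,"xm":60,"zrx":8},[5,84,26],91,[34,1,34,34,48],[56,85,27,24],[9,92,9,6]],"y":[[20,30,90,90],[1,67,67],46,{"fu":82,"g":98,"jwt":94},[5,41]]}
Value at /e/0/jy: 56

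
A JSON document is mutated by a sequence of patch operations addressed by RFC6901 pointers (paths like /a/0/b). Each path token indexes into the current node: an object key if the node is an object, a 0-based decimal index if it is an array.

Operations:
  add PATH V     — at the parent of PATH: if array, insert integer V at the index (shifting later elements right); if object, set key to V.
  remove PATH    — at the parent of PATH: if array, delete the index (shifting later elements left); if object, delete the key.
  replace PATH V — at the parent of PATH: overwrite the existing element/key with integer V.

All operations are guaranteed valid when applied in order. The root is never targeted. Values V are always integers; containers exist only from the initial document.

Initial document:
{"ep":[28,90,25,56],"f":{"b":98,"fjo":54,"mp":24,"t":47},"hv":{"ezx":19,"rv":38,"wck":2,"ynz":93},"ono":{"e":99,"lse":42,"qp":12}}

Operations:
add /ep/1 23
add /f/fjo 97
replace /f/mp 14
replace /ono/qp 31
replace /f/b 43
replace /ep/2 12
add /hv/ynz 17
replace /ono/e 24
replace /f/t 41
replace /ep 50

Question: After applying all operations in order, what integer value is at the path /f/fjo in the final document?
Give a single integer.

After op 1 (add /ep/1 23): {"ep":[28,23,90,25,56],"f":{"b":98,"fjo":54,"mp":24,"t":47},"hv":{"ezx":19,"rv":38,"wck":2,"ynz":93},"ono":{"e":99,"lse":42,"qp":12}}
After op 2 (add /f/fjo 97): {"ep":[28,23,90,25,56],"f":{"b":98,"fjo":97,"mp":24,"t":47},"hv":{"ezx":19,"rv":38,"wck":2,"ynz":93},"ono":{"e":99,"lse":42,"qp":12}}
After op 3 (replace /f/mp 14): {"ep":[28,23,90,25,56],"f":{"b":98,"fjo":97,"mp":14,"t":47},"hv":{"ezx":19,"rv":38,"wck":2,"ynz":93},"ono":{"e":99,"lse":42,"qp":12}}
After op 4 (replace /ono/qp 31): {"ep":[28,23,90,25,56],"f":{"b":98,"fjo":97,"mp":14,"t":47},"hv":{"ezx":19,"rv":38,"wck":2,"ynz":93},"ono":{"e":99,"lse":42,"qp":31}}
After op 5 (replace /f/b 43): {"ep":[28,23,90,25,56],"f":{"b":43,"fjo":97,"mp":14,"t":47},"hv":{"ezx":19,"rv":38,"wck":2,"ynz":93},"ono":{"e":99,"lse":42,"qp":31}}
After op 6 (replace /ep/2 12): {"ep":[28,23,12,25,56],"f":{"b":43,"fjo":97,"mp":14,"t":47},"hv":{"ezx":19,"rv":38,"wck":2,"ynz":93},"ono":{"e":99,"lse":42,"qp":31}}
After op 7 (add /hv/ynz 17): {"ep":[28,23,12,25,56],"f":{"b":43,"fjo":97,"mp":14,"t":47},"hv":{"ezx":19,"rv":38,"wck":2,"ynz":17},"ono":{"e":99,"lse":42,"qp":31}}
After op 8 (replace /ono/e 24): {"ep":[28,23,12,25,56],"f":{"b":43,"fjo":97,"mp":14,"t":47},"hv":{"ezx":19,"rv":38,"wck":2,"ynz":17},"ono":{"e":24,"lse":42,"qp":31}}
After op 9 (replace /f/t 41): {"ep":[28,23,12,25,56],"f":{"b":43,"fjo":97,"mp":14,"t":41},"hv":{"ezx":19,"rv":38,"wck":2,"ynz":17},"ono":{"e":24,"lse":42,"qp":31}}
After op 10 (replace /ep 50): {"ep":50,"f":{"b":43,"fjo":97,"mp":14,"t":41},"hv":{"ezx":19,"rv":38,"wck":2,"ynz":17},"ono":{"e":24,"lse":42,"qp":31}}
Value at /f/fjo: 97

Answer: 97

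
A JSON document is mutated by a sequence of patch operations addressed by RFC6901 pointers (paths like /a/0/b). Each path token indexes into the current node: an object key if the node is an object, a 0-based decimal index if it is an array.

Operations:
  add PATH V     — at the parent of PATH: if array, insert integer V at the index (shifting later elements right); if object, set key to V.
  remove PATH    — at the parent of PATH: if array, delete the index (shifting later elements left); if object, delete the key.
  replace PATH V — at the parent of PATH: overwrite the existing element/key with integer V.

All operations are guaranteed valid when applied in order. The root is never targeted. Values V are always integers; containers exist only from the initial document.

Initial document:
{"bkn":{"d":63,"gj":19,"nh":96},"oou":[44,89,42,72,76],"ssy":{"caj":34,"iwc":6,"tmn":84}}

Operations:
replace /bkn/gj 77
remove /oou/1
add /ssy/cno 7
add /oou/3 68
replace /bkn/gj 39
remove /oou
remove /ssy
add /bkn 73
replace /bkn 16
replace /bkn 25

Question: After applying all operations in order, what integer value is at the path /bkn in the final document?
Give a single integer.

After op 1 (replace /bkn/gj 77): {"bkn":{"d":63,"gj":77,"nh":96},"oou":[44,89,42,72,76],"ssy":{"caj":34,"iwc":6,"tmn":84}}
After op 2 (remove /oou/1): {"bkn":{"d":63,"gj":77,"nh":96},"oou":[44,42,72,76],"ssy":{"caj":34,"iwc":6,"tmn":84}}
After op 3 (add /ssy/cno 7): {"bkn":{"d":63,"gj":77,"nh":96},"oou":[44,42,72,76],"ssy":{"caj":34,"cno":7,"iwc":6,"tmn":84}}
After op 4 (add /oou/3 68): {"bkn":{"d":63,"gj":77,"nh":96},"oou":[44,42,72,68,76],"ssy":{"caj":34,"cno":7,"iwc":6,"tmn":84}}
After op 5 (replace /bkn/gj 39): {"bkn":{"d":63,"gj":39,"nh":96},"oou":[44,42,72,68,76],"ssy":{"caj":34,"cno":7,"iwc":6,"tmn":84}}
After op 6 (remove /oou): {"bkn":{"d":63,"gj":39,"nh":96},"ssy":{"caj":34,"cno":7,"iwc":6,"tmn":84}}
After op 7 (remove /ssy): {"bkn":{"d":63,"gj":39,"nh":96}}
After op 8 (add /bkn 73): {"bkn":73}
After op 9 (replace /bkn 16): {"bkn":16}
After op 10 (replace /bkn 25): {"bkn":25}
Value at /bkn: 25

Answer: 25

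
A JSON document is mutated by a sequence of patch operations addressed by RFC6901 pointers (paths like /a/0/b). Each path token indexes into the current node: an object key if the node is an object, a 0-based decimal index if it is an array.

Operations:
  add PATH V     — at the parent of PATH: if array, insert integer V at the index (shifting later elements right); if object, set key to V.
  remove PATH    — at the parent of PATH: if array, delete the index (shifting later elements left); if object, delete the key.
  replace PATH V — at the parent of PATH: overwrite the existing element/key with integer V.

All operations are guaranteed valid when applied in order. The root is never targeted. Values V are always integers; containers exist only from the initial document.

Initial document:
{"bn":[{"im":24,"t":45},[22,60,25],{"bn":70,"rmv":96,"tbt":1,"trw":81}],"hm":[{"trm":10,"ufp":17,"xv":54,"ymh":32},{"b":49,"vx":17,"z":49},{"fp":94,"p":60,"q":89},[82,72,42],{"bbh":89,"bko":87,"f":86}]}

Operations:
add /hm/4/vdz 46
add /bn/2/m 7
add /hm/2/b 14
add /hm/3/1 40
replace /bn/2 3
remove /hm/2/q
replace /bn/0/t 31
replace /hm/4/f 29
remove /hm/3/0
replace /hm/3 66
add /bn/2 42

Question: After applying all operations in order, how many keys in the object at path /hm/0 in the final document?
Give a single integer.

After op 1 (add /hm/4/vdz 46): {"bn":[{"im":24,"t":45},[22,60,25],{"bn":70,"rmv":96,"tbt":1,"trw":81}],"hm":[{"trm":10,"ufp":17,"xv":54,"ymh":32},{"b":49,"vx":17,"z":49},{"fp":94,"p":60,"q":89},[82,72,42],{"bbh":89,"bko":87,"f":86,"vdz":46}]}
After op 2 (add /bn/2/m 7): {"bn":[{"im":24,"t":45},[22,60,25],{"bn":70,"m":7,"rmv":96,"tbt":1,"trw":81}],"hm":[{"trm":10,"ufp":17,"xv":54,"ymh":32},{"b":49,"vx":17,"z":49},{"fp":94,"p":60,"q":89},[82,72,42],{"bbh":89,"bko":87,"f":86,"vdz":46}]}
After op 3 (add /hm/2/b 14): {"bn":[{"im":24,"t":45},[22,60,25],{"bn":70,"m":7,"rmv":96,"tbt":1,"trw":81}],"hm":[{"trm":10,"ufp":17,"xv":54,"ymh":32},{"b":49,"vx":17,"z":49},{"b":14,"fp":94,"p":60,"q":89},[82,72,42],{"bbh":89,"bko":87,"f":86,"vdz":46}]}
After op 4 (add /hm/3/1 40): {"bn":[{"im":24,"t":45},[22,60,25],{"bn":70,"m":7,"rmv":96,"tbt":1,"trw":81}],"hm":[{"trm":10,"ufp":17,"xv":54,"ymh":32},{"b":49,"vx":17,"z":49},{"b":14,"fp":94,"p":60,"q":89},[82,40,72,42],{"bbh":89,"bko":87,"f":86,"vdz":46}]}
After op 5 (replace /bn/2 3): {"bn":[{"im":24,"t":45},[22,60,25],3],"hm":[{"trm":10,"ufp":17,"xv":54,"ymh":32},{"b":49,"vx":17,"z":49},{"b":14,"fp":94,"p":60,"q":89},[82,40,72,42],{"bbh":89,"bko":87,"f":86,"vdz":46}]}
After op 6 (remove /hm/2/q): {"bn":[{"im":24,"t":45},[22,60,25],3],"hm":[{"trm":10,"ufp":17,"xv":54,"ymh":32},{"b":49,"vx":17,"z":49},{"b":14,"fp":94,"p":60},[82,40,72,42],{"bbh":89,"bko":87,"f":86,"vdz":46}]}
After op 7 (replace /bn/0/t 31): {"bn":[{"im":24,"t":31},[22,60,25],3],"hm":[{"trm":10,"ufp":17,"xv":54,"ymh":32},{"b":49,"vx":17,"z":49},{"b":14,"fp":94,"p":60},[82,40,72,42],{"bbh":89,"bko":87,"f":86,"vdz":46}]}
After op 8 (replace /hm/4/f 29): {"bn":[{"im":24,"t":31},[22,60,25],3],"hm":[{"trm":10,"ufp":17,"xv":54,"ymh":32},{"b":49,"vx":17,"z":49},{"b":14,"fp":94,"p":60},[82,40,72,42],{"bbh":89,"bko":87,"f":29,"vdz":46}]}
After op 9 (remove /hm/3/0): {"bn":[{"im":24,"t":31},[22,60,25],3],"hm":[{"trm":10,"ufp":17,"xv":54,"ymh":32},{"b":49,"vx":17,"z":49},{"b":14,"fp":94,"p":60},[40,72,42],{"bbh":89,"bko":87,"f":29,"vdz":46}]}
After op 10 (replace /hm/3 66): {"bn":[{"im":24,"t":31},[22,60,25],3],"hm":[{"trm":10,"ufp":17,"xv":54,"ymh":32},{"b":49,"vx":17,"z":49},{"b":14,"fp":94,"p":60},66,{"bbh":89,"bko":87,"f":29,"vdz":46}]}
After op 11 (add /bn/2 42): {"bn":[{"im":24,"t":31},[22,60,25],42,3],"hm":[{"trm":10,"ufp":17,"xv":54,"ymh":32},{"b":49,"vx":17,"z":49},{"b":14,"fp":94,"p":60},66,{"bbh":89,"bko":87,"f":29,"vdz":46}]}
Size at path /hm/0: 4

Answer: 4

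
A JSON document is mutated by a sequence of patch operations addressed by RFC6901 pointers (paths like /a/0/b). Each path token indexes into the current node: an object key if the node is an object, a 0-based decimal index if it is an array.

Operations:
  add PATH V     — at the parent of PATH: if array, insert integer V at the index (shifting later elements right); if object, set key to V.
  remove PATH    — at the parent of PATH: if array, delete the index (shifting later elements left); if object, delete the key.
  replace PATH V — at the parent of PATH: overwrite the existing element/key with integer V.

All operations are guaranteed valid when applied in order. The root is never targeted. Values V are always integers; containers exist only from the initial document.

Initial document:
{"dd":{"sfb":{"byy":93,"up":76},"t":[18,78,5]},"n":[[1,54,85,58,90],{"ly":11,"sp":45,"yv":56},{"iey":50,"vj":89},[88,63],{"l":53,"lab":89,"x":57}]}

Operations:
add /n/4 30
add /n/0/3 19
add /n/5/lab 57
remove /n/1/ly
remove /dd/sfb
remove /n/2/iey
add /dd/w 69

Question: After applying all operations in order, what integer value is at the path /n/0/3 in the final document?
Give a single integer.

After op 1 (add /n/4 30): {"dd":{"sfb":{"byy":93,"up":76},"t":[18,78,5]},"n":[[1,54,85,58,90],{"ly":11,"sp":45,"yv":56},{"iey":50,"vj":89},[88,63],30,{"l":53,"lab":89,"x":57}]}
After op 2 (add /n/0/3 19): {"dd":{"sfb":{"byy":93,"up":76},"t":[18,78,5]},"n":[[1,54,85,19,58,90],{"ly":11,"sp":45,"yv":56},{"iey":50,"vj":89},[88,63],30,{"l":53,"lab":89,"x":57}]}
After op 3 (add /n/5/lab 57): {"dd":{"sfb":{"byy":93,"up":76},"t":[18,78,5]},"n":[[1,54,85,19,58,90],{"ly":11,"sp":45,"yv":56},{"iey":50,"vj":89},[88,63],30,{"l":53,"lab":57,"x":57}]}
After op 4 (remove /n/1/ly): {"dd":{"sfb":{"byy":93,"up":76},"t":[18,78,5]},"n":[[1,54,85,19,58,90],{"sp":45,"yv":56},{"iey":50,"vj":89},[88,63],30,{"l":53,"lab":57,"x":57}]}
After op 5 (remove /dd/sfb): {"dd":{"t":[18,78,5]},"n":[[1,54,85,19,58,90],{"sp":45,"yv":56},{"iey":50,"vj":89},[88,63],30,{"l":53,"lab":57,"x":57}]}
After op 6 (remove /n/2/iey): {"dd":{"t":[18,78,5]},"n":[[1,54,85,19,58,90],{"sp":45,"yv":56},{"vj":89},[88,63],30,{"l":53,"lab":57,"x":57}]}
After op 7 (add /dd/w 69): {"dd":{"t":[18,78,5],"w":69},"n":[[1,54,85,19,58,90],{"sp":45,"yv":56},{"vj":89},[88,63],30,{"l":53,"lab":57,"x":57}]}
Value at /n/0/3: 19

Answer: 19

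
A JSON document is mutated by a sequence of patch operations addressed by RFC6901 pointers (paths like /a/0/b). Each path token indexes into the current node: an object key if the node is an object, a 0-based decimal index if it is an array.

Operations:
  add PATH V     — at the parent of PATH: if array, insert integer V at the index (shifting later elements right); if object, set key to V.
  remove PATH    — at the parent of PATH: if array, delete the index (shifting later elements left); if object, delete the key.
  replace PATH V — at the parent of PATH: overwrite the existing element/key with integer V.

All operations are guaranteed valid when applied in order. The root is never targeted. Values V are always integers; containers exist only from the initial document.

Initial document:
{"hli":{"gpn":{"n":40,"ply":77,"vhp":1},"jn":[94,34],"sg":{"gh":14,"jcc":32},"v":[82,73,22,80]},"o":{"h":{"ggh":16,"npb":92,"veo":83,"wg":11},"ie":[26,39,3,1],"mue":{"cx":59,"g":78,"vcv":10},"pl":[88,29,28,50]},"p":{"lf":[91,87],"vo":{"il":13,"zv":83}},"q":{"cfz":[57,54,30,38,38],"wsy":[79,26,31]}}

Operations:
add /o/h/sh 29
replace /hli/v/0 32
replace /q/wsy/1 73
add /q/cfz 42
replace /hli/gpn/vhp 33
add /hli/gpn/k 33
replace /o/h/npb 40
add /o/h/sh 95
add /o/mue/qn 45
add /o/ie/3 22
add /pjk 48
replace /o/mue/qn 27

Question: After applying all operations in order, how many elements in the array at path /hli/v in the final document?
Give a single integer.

After op 1 (add /o/h/sh 29): {"hli":{"gpn":{"n":40,"ply":77,"vhp":1},"jn":[94,34],"sg":{"gh":14,"jcc":32},"v":[82,73,22,80]},"o":{"h":{"ggh":16,"npb":92,"sh":29,"veo":83,"wg":11},"ie":[26,39,3,1],"mue":{"cx":59,"g":78,"vcv":10},"pl":[88,29,28,50]},"p":{"lf":[91,87],"vo":{"il":13,"zv":83}},"q":{"cfz":[57,54,30,38,38],"wsy":[79,26,31]}}
After op 2 (replace /hli/v/0 32): {"hli":{"gpn":{"n":40,"ply":77,"vhp":1},"jn":[94,34],"sg":{"gh":14,"jcc":32},"v":[32,73,22,80]},"o":{"h":{"ggh":16,"npb":92,"sh":29,"veo":83,"wg":11},"ie":[26,39,3,1],"mue":{"cx":59,"g":78,"vcv":10},"pl":[88,29,28,50]},"p":{"lf":[91,87],"vo":{"il":13,"zv":83}},"q":{"cfz":[57,54,30,38,38],"wsy":[79,26,31]}}
After op 3 (replace /q/wsy/1 73): {"hli":{"gpn":{"n":40,"ply":77,"vhp":1},"jn":[94,34],"sg":{"gh":14,"jcc":32},"v":[32,73,22,80]},"o":{"h":{"ggh":16,"npb":92,"sh":29,"veo":83,"wg":11},"ie":[26,39,3,1],"mue":{"cx":59,"g":78,"vcv":10},"pl":[88,29,28,50]},"p":{"lf":[91,87],"vo":{"il":13,"zv":83}},"q":{"cfz":[57,54,30,38,38],"wsy":[79,73,31]}}
After op 4 (add /q/cfz 42): {"hli":{"gpn":{"n":40,"ply":77,"vhp":1},"jn":[94,34],"sg":{"gh":14,"jcc":32},"v":[32,73,22,80]},"o":{"h":{"ggh":16,"npb":92,"sh":29,"veo":83,"wg":11},"ie":[26,39,3,1],"mue":{"cx":59,"g":78,"vcv":10},"pl":[88,29,28,50]},"p":{"lf":[91,87],"vo":{"il":13,"zv":83}},"q":{"cfz":42,"wsy":[79,73,31]}}
After op 5 (replace /hli/gpn/vhp 33): {"hli":{"gpn":{"n":40,"ply":77,"vhp":33},"jn":[94,34],"sg":{"gh":14,"jcc":32},"v":[32,73,22,80]},"o":{"h":{"ggh":16,"npb":92,"sh":29,"veo":83,"wg":11},"ie":[26,39,3,1],"mue":{"cx":59,"g":78,"vcv":10},"pl":[88,29,28,50]},"p":{"lf":[91,87],"vo":{"il":13,"zv":83}},"q":{"cfz":42,"wsy":[79,73,31]}}
After op 6 (add /hli/gpn/k 33): {"hli":{"gpn":{"k":33,"n":40,"ply":77,"vhp":33},"jn":[94,34],"sg":{"gh":14,"jcc":32},"v":[32,73,22,80]},"o":{"h":{"ggh":16,"npb":92,"sh":29,"veo":83,"wg":11},"ie":[26,39,3,1],"mue":{"cx":59,"g":78,"vcv":10},"pl":[88,29,28,50]},"p":{"lf":[91,87],"vo":{"il":13,"zv":83}},"q":{"cfz":42,"wsy":[79,73,31]}}
After op 7 (replace /o/h/npb 40): {"hli":{"gpn":{"k":33,"n":40,"ply":77,"vhp":33},"jn":[94,34],"sg":{"gh":14,"jcc":32},"v":[32,73,22,80]},"o":{"h":{"ggh":16,"npb":40,"sh":29,"veo":83,"wg":11},"ie":[26,39,3,1],"mue":{"cx":59,"g":78,"vcv":10},"pl":[88,29,28,50]},"p":{"lf":[91,87],"vo":{"il":13,"zv":83}},"q":{"cfz":42,"wsy":[79,73,31]}}
After op 8 (add /o/h/sh 95): {"hli":{"gpn":{"k":33,"n":40,"ply":77,"vhp":33},"jn":[94,34],"sg":{"gh":14,"jcc":32},"v":[32,73,22,80]},"o":{"h":{"ggh":16,"npb":40,"sh":95,"veo":83,"wg":11},"ie":[26,39,3,1],"mue":{"cx":59,"g":78,"vcv":10},"pl":[88,29,28,50]},"p":{"lf":[91,87],"vo":{"il":13,"zv":83}},"q":{"cfz":42,"wsy":[79,73,31]}}
After op 9 (add /o/mue/qn 45): {"hli":{"gpn":{"k":33,"n":40,"ply":77,"vhp":33},"jn":[94,34],"sg":{"gh":14,"jcc":32},"v":[32,73,22,80]},"o":{"h":{"ggh":16,"npb":40,"sh":95,"veo":83,"wg":11},"ie":[26,39,3,1],"mue":{"cx":59,"g":78,"qn":45,"vcv":10},"pl":[88,29,28,50]},"p":{"lf":[91,87],"vo":{"il":13,"zv":83}},"q":{"cfz":42,"wsy":[79,73,31]}}
After op 10 (add /o/ie/3 22): {"hli":{"gpn":{"k":33,"n":40,"ply":77,"vhp":33},"jn":[94,34],"sg":{"gh":14,"jcc":32},"v":[32,73,22,80]},"o":{"h":{"ggh":16,"npb":40,"sh":95,"veo":83,"wg":11},"ie":[26,39,3,22,1],"mue":{"cx":59,"g":78,"qn":45,"vcv":10},"pl":[88,29,28,50]},"p":{"lf":[91,87],"vo":{"il":13,"zv":83}},"q":{"cfz":42,"wsy":[79,73,31]}}
After op 11 (add /pjk 48): {"hli":{"gpn":{"k":33,"n":40,"ply":77,"vhp":33},"jn":[94,34],"sg":{"gh":14,"jcc":32},"v":[32,73,22,80]},"o":{"h":{"ggh":16,"npb":40,"sh":95,"veo":83,"wg":11},"ie":[26,39,3,22,1],"mue":{"cx":59,"g":78,"qn":45,"vcv":10},"pl":[88,29,28,50]},"p":{"lf":[91,87],"vo":{"il":13,"zv":83}},"pjk":48,"q":{"cfz":42,"wsy":[79,73,31]}}
After op 12 (replace /o/mue/qn 27): {"hli":{"gpn":{"k":33,"n":40,"ply":77,"vhp":33},"jn":[94,34],"sg":{"gh":14,"jcc":32},"v":[32,73,22,80]},"o":{"h":{"ggh":16,"npb":40,"sh":95,"veo":83,"wg":11},"ie":[26,39,3,22,1],"mue":{"cx":59,"g":78,"qn":27,"vcv":10},"pl":[88,29,28,50]},"p":{"lf":[91,87],"vo":{"il":13,"zv":83}},"pjk":48,"q":{"cfz":42,"wsy":[79,73,31]}}
Size at path /hli/v: 4

Answer: 4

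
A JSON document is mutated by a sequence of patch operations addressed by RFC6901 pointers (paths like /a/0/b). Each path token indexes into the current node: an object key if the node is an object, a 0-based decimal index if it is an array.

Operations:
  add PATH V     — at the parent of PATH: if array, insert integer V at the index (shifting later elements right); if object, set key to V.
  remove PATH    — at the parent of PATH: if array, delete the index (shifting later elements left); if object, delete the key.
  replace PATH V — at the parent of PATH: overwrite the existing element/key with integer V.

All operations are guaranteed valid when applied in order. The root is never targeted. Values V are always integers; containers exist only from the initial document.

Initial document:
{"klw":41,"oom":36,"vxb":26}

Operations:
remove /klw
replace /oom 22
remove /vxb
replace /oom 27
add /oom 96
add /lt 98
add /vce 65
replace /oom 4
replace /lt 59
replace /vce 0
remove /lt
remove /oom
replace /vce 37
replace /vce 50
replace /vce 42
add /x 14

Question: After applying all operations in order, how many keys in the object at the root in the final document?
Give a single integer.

After op 1 (remove /klw): {"oom":36,"vxb":26}
After op 2 (replace /oom 22): {"oom":22,"vxb":26}
After op 3 (remove /vxb): {"oom":22}
After op 4 (replace /oom 27): {"oom":27}
After op 5 (add /oom 96): {"oom":96}
After op 6 (add /lt 98): {"lt":98,"oom":96}
After op 7 (add /vce 65): {"lt":98,"oom":96,"vce":65}
After op 8 (replace /oom 4): {"lt":98,"oom":4,"vce":65}
After op 9 (replace /lt 59): {"lt":59,"oom":4,"vce":65}
After op 10 (replace /vce 0): {"lt":59,"oom":4,"vce":0}
After op 11 (remove /lt): {"oom":4,"vce":0}
After op 12 (remove /oom): {"vce":0}
After op 13 (replace /vce 37): {"vce":37}
After op 14 (replace /vce 50): {"vce":50}
After op 15 (replace /vce 42): {"vce":42}
After op 16 (add /x 14): {"vce":42,"x":14}
Size at the root: 2

Answer: 2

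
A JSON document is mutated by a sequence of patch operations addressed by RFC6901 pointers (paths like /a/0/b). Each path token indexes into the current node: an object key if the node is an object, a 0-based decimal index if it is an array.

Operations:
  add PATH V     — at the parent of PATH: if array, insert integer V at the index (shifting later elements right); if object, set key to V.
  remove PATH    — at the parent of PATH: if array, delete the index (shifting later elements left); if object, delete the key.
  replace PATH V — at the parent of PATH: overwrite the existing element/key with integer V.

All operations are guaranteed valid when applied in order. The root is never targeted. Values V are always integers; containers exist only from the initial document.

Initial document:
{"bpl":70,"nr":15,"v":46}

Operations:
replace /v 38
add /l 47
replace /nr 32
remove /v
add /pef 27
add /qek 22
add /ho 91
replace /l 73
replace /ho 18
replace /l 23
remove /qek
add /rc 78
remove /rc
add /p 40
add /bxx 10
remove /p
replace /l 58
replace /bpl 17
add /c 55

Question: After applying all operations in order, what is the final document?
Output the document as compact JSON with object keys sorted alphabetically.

Answer: {"bpl":17,"bxx":10,"c":55,"ho":18,"l":58,"nr":32,"pef":27}

Derivation:
After op 1 (replace /v 38): {"bpl":70,"nr":15,"v":38}
After op 2 (add /l 47): {"bpl":70,"l":47,"nr":15,"v":38}
After op 3 (replace /nr 32): {"bpl":70,"l":47,"nr":32,"v":38}
After op 4 (remove /v): {"bpl":70,"l":47,"nr":32}
After op 5 (add /pef 27): {"bpl":70,"l":47,"nr":32,"pef":27}
After op 6 (add /qek 22): {"bpl":70,"l":47,"nr":32,"pef":27,"qek":22}
After op 7 (add /ho 91): {"bpl":70,"ho":91,"l":47,"nr":32,"pef":27,"qek":22}
After op 8 (replace /l 73): {"bpl":70,"ho":91,"l":73,"nr":32,"pef":27,"qek":22}
After op 9 (replace /ho 18): {"bpl":70,"ho":18,"l":73,"nr":32,"pef":27,"qek":22}
After op 10 (replace /l 23): {"bpl":70,"ho":18,"l":23,"nr":32,"pef":27,"qek":22}
After op 11 (remove /qek): {"bpl":70,"ho":18,"l":23,"nr":32,"pef":27}
After op 12 (add /rc 78): {"bpl":70,"ho":18,"l":23,"nr":32,"pef":27,"rc":78}
After op 13 (remove /rc): {"bpl":70,"ho":18,"l":23,"nr":32,"pef":27}
After op 14 (add /p 40): {"bpl":70,"ho":18,"l":23,"nr":32,"p":40,"pef":27}
After op 15 (add /bxx 10): {"bpl":70,"bxx":10,"ho":18,"l":23,"nr":32,"p":40,"pef":27}
After op 16 (remove /p): {"bpl":70,"bxx":10,"ho":18,"l":23,"nr":32,"pef":27}
After op 17 (replace /l 58): {"bpl":70,"bxx":10,"ho":18,"l":58,"nr":32,"pef":27}
After op 18 (replace /bpl 17): {"bpl":17,"bxx":10,"ho":18,"l":58,"nr":32,"pef":27}
After op 19 (add /c 55): {"bpl":17,"bxx":10,"c":55,"ho":18,"l":58,"nr":32,"pef":27}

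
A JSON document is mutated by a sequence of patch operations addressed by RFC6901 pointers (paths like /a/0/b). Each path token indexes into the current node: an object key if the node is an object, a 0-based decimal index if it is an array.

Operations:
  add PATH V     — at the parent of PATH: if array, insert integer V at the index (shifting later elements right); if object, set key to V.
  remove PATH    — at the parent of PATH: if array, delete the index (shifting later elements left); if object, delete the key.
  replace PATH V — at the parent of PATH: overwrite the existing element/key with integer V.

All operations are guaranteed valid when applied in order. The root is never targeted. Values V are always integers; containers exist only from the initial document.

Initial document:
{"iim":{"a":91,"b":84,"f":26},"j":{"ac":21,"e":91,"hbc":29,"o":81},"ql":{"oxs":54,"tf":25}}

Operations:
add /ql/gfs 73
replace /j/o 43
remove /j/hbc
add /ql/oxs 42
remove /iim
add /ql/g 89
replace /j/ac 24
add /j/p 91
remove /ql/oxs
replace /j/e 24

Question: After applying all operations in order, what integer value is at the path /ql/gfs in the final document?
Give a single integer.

After op 1 (add /ql/gfs 73): {"iim":{"a":91,"b":84,"f":26},"j":{"ac":21,"e":91,"hbc":29,"o":81},"ql":{"gfs":73,"oxs":54,"tf":25}}
After op 2 (replace /j/o 43): {"iim":{"a":91,"b":84,"f":26},"j":{"ac":21,"e":91,"hbc":29,"o":43},"ql":{"gfs":73,"oxs":54,"tf":25}}
After op 3 (remove /j/hbc): {"iim":{"a":91,"b":84,"f":26},"j":{"ac":21,"e":91,"o":43},"ql":{"gfs":73,"oxs":54,"tf":25}}
After op 4 (add /ql/oxs 42): {"iim":{"a":91,"b":84,"f":26},"j":{"ac":21,"e":91,"o":43},"ql":{"gfs":73,"oxs":42,"tf":25}}
After op 5 (remove /iim): {"j":{"ac":21,"e":91,"o":43},"ql":{"gfs":73,"oxs":42,"tf":25}}
After op 6 (add /ql/g 89): {"j":{"ac":21,"e":91,"o":43},"ql":{"g":89,"gfs":73,"oxs":42,"tf":25}}
After op 7 (replace /j/ac 24): {"j":{"ac":24,"e":91,"o":43},"ql":{"g":89,"gfs":73,"oxs":42,"tf":25}}
After op 8 (add /j/p 91): {"j":{"ac":24,"e":91,"o":43,"p":91},"ql":{"g":89,"gfs":73,"oxs":42,"tf":25}}
After op 9 (remove /ql/oxs): {"j":{"ac":24,"e":91,"o":43,"p":91},"ql":{"g":89,"gfs":73,"tf":25}}
After op 10 (replace /j/e 24): {"j":{"ac":24,"e":24,"o":43,"p":91},"ql":{"g":89,"gfs":73,"tf":25}}
Value at /ql/gfs: 73

Answer: 73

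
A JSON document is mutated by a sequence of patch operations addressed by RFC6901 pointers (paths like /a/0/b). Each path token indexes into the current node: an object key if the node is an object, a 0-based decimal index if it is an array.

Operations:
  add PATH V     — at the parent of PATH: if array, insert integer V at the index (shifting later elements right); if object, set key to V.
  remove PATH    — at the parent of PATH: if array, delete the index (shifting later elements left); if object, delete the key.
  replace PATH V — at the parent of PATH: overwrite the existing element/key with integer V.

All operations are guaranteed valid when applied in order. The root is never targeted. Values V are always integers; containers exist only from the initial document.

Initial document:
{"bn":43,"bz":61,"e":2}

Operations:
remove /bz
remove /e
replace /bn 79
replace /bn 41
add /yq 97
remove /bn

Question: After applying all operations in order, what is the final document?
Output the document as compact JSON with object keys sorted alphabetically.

After op 1 (remove /bz): {"bn":43,"e":2}
After op 2 (remove /e): {"bn":43}
After op 3 (replace /bn 79): {"bn":79}
After op 4 (replace /bn 41): {"bn":41}
After op 5 (add /yq 97): {"bn":41,"yq":97}
After op 6 (remove /bn): {"yq":97}

Answer: {"yq":97}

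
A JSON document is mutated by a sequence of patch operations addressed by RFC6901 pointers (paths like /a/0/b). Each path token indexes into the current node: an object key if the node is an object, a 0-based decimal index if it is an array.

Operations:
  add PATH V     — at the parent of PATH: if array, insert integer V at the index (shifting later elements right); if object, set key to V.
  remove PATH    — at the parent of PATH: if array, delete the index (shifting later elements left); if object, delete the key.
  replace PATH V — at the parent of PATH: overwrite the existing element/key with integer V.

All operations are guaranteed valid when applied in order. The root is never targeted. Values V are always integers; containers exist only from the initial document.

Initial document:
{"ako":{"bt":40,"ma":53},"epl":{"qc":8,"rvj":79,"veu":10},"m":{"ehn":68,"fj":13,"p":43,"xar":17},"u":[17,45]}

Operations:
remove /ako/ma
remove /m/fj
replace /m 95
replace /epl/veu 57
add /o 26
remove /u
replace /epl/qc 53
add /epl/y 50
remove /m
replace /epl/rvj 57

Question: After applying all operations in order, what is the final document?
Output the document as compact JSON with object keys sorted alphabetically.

Answer: {"ako":{"bt":40},"epl":{"qc":53,"rvj":57,"veu":57,"y":50},"o":26}

Derivation:
After op 1 (remove /ako/ma): {"ako":{"bt":40},"epl":{"qc":8,"rvj":79,"veu":10},"m":{"ehn":68,"fj":13,"p":43,"xar":17},"u":[17,45]}
After op 2 (remove /m/fj): {"ako":{"bt":40},"epl":{"qc":8,"rvj":79,"veu":10},"m":{"ehn":68,"p":43,"xar":17},"u":[17,45]}
After op 3 (replace /m 95): {"ako":{"bt":40},"epl":{"qc":8,"rvj":79,"veu":10},"m":95,"u":[17,45]}
After op 4 (replace /epl/veu 57): {"ako":{"bt":40},"epl":{"qc":8,"rvj":79,"veu":57},"m":95,"u":[17,45]}
After op 5 (add /o 26): {"ako":{"bt":40},"epl":{"qc":8,"rvj":79,"veu":57},"m":95,"o":26,"u":[17,45]}
After op 6 (remove /u): {"ako":{"bt":40},"epl":{"qc":8,"rvj":79,"veu":57},"m":95,"o":26}
After op 7 (replace /epl/qc 53): {"ako":{"bt":40},"epl":{"qc":53,"rvj":79,"veu":57},"m":95,"o":26}
After op 8 (add /epl/y 50): {"ako":{"bt":40},"epl":{"qc":53,"rvj":79,"veu":57,"y":50},"m":95,"o":26}
After op 9 (remove /m): {"ako":{"bt":40},"epl":{"qc":53,"rvj":79,"veu":57,"y":50},"o":26}
After op 10 (replace /epl/rvj 57): {"ako":{"bt":40},"epl":{"qc":53,"rvj":57,"veu":57,"y":50},"o":26}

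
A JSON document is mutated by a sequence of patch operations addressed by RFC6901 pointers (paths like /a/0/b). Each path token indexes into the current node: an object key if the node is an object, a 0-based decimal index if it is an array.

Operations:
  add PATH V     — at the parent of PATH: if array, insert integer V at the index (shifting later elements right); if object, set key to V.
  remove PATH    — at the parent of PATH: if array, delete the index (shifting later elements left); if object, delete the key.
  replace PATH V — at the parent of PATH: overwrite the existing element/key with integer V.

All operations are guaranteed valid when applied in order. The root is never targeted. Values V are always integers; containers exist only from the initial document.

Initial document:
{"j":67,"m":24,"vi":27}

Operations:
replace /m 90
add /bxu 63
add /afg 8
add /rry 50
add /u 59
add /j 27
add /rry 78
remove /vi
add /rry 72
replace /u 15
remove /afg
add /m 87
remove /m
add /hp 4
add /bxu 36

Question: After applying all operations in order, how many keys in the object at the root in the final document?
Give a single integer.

Answer: 5

Derivation:
After op 1 (replace /m 90): {"j":67,"m":90,"vi":27}
After op 2 (add /bxu 63): {"bxu":63,"j":67,"m":90,"vi":27}
After op 3 (add /afg 8): {"afg":8,"bxu":63,"j":67,"m":90,"vi":27}
After op 4 (add /rry 50): {"afg":8,"bxu":63,"j":67,"m":90,"rry":50,"vi":27}
After op 5 (add /u 59): {"afg":8,"bxu":63,"j":67,"m":90,"rry":50,"u":59,"vi":27}
After op 6 (add /j 27): {"afg":8,"bxu":63,"j":27,"m":90,"rry":50,"u":59,"vi":27}
After op 7 (add /rry 78): {"afg":8,"bxu":63,"j":27,"m":90,"rry":78,"u":59,"vi":27}
After op 8 (remove /vi): {"afg":8,"bxu":63,"j":27,"m":90,"rry":78,"u":59}
After op 9 (add /rry 72): {"afg":8,"bxu":63,"j":27,"m":90,"rry":72,"u":59}
After op 10 (replace /u 15): {"afg":8,"bxu":63,"j":27,"m":90,"rry":72,"u":15}
After op 11 (remove /afg): {"bxu":63,"j":27,"m":90,"rry":72,"u":15}
After op 12 (add /m 87): {"bxu":63,"j":27,"m":87,"rry":72,"u":15}
After op 13 (remove /m): {"bxu":63,"j":27,"rry":72,"u":15}
After op 14 (add /hp 4): {"bxu":63,"hp":4,"j":27,"rry":72,"u":15}
After op 15 (add /bxu 36): {"bxu":36,"hp":4,"j":27,"rry":72,"u":15}
Size at the root: 5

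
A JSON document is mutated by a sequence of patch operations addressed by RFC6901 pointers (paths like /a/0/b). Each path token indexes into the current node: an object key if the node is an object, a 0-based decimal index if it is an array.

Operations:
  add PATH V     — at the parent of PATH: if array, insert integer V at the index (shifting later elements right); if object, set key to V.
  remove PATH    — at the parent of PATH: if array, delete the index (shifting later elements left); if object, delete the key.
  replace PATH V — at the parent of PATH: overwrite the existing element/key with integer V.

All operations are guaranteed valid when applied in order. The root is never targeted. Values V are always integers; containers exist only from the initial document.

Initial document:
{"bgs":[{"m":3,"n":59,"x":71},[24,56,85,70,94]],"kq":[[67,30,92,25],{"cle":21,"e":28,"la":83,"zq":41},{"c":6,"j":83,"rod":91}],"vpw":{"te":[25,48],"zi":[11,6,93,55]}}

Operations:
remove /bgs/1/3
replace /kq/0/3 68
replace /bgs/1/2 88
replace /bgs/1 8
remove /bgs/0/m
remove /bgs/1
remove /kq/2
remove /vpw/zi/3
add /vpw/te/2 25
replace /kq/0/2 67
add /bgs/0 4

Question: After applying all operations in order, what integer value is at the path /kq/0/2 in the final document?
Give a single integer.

Answer: 67

Derivation:
After op 1 (remove /bgs/1/3): {"bgs":[{"m":3,"n":59,"x":71},[24,56,85,94]],"kq":[[67,30,92,25],{"cle":21,"e":28,"la":83,"zq":41},{"c":6,"j":83,"rod":91}],"vpw":{"te":[25,48],"zi":[11,6,93,55]}}
After op 2 (replace /kq/0/3 68): {"bgs":[{"m":3,"n":59,"x":71},[24,56,85,94]],"kq":[[67,30,92,68],{"cle":21,"e":28,"la":83,"zq":41},{"c":6,"j":83,"rod":91}],"vpw":{"te":[25,48],"zi":[11,6,93,55]}}
After op 3 (replace /bgs/1/2 88): {"bgs":[{"m":3,"n":59,"x":71},[24,56,88,94]],"kq":[[67,30,92,68],{"cle":21,"e":28,"la":83,"zq":41},{"c":6,"j":83,"rod":91}],"vpw":{"te":[25,48],"zi":[11,6,93,55]}}
After op 4 (replace /bgs/1 8): {"bgs":[{"m":3,"n":59,"x":71},8],"kq":[[67,30,92,68],{"cle":21,"e":28,"la":83,"zq":41},{"c":6,"j":83,"rod":91}],"vpw":{"te":[25,48],"zi":[11,6,93,55]}}
After op 5 (remove /bgs/0/m): {"bgs":[{"n":59,"x":71},8],"kq":[[67,30,92,68],{"cle":21,"e":28,"la":83,"zq":41},{"c":6,"j":83,"rod":91}],"vpw":{"te":[25,48],"zi":[11,6,93,55]}}
After op 6 (remove /bgs/1): {"bgs":[{"n":59,"x":71}],"kq":[[67,30,92,68],{"cle":21,"e":28,"la":83,"zq":41},{"c":6,"j":83,"rod":91}],"vpw":{"te":[25,48],"zi":[11,6,93,55]}}
After op 7 (remove /kq/2): {"bgs":[{"n":59,"x":71}],"kq":[[67,30,92,68],{"cle":21,"e":28,"la":83,"zq":41}],"vpw":{"te":[25,48],"zi":[11,6,93,55]}}
After op 8 (remove /vpw/zi/3): {"bgs":[{"n":59,"x":71}],"kq":[[67,30,92,68],{"cle":21,"e":28,"la":83,"zq":41}],"vpw":{"te":[25,48],"zi":[11,6,93]}}
After op 9 (add /vpw/te/2 25): {"bgs":[{"n":59,"x":71}],"kq":[[67,30,92,68],{"cle":21,"e":28,"la":83,"zq":41}],"vpw":{"te":[25,48,25],"zi":[11,6,93]}}
After op 10 (replace /kq/0/2 67): {"bgs":[{"n":59,"x":71}],"kq":[[67,30,67,68],{"cle":21,"e":28,"la":83,"zq":41}],"vpw":{"te":[25,48,25],"zi":[11,6,93]}}
After op 11 (add /bgs/0 4): {"bgs":[4,{"n":59,"x":71}],"kq":[[67,30,67,68],{"cle":21,"e":28,"la":83,"zq":41}],"vpw":{"te":[25,48,25],"zi":[11,6,93]}}
Value at /kq/0/2: 67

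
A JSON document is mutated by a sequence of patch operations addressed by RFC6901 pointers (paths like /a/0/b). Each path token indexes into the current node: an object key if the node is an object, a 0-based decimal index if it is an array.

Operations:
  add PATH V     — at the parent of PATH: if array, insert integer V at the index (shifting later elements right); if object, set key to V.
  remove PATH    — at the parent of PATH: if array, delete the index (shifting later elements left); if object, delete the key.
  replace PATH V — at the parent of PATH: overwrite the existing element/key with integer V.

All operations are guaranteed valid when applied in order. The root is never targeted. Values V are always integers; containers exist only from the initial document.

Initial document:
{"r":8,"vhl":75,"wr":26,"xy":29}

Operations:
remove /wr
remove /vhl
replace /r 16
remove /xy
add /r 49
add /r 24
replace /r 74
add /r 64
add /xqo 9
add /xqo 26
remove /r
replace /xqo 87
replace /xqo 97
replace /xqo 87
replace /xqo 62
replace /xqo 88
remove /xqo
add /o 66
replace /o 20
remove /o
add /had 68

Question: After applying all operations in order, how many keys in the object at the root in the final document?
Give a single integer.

Answer: 1

Derivation:
After op 1 (remove /wr): {"r":8,"vhl":75,"xy":29}
After op 2 (remove /vhl): {"r":8,"xy":29}
After op 3 (replace /r 16): {"r":16,"xy":29}
After op 4 (remove /xy): {"r":16}
After op 5 (add /r 49): {"r":49}
After op 6 (add /r 24): {"r":24}
After op 7 (replace /r 74): {"r":74}
After op 8 (add /r 64): {"r":64}
After op 9 (add /xqo 9): {"r":64,"xqo":9}
After op 10 (add /xqo 26): {"r":64,"xqo":26}
After op 11 (remove /r): {"xqo":26}
After op 12 (replace /xqo 87): {"xqo":87}
After op 13 (replace /xqo 97): {"xqo":97}
After op 14 (replace /xqo 87): {"xqo":87}
After op 15 (replace /xqo 62): {"xqo":62}
After op 16 (replace /xqo 88): {"xqo":88}
After op 17 (remove /xqo): {}
After op 18 (add /o 66): {"o":66}
After op 19 (replace /o 20): {"o":20}
After op 20 (remove /o): {}
After op 21 (add /had 68): {"had":68}
Size at the root: 1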